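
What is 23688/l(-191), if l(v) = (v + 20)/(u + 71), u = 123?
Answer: -510608/19 ≈ -26874.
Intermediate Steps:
l(v) = 10/97 + v/194 (l(v) = (v + 20)/(123 + 71) = (20 + v)/194 = (20 + v)*(1/194) = 10/97 + v/194)
23688/l(-191) = 23688/(10/97 + (1/194)*(-191)) = 23688/(10/97 - 191/194) = 23688/(-171/194) = 23688*(-194/171) = -510608/19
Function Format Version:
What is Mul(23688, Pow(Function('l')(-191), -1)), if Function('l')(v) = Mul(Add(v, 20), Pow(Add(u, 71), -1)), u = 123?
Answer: Rational(-510608, 19) ≈ -26874.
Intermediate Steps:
Function('l')(v) = Add(Rational(10, 97), Mul(Rational(1, 194), v)) (Function('l')(v) = Mul(Add(v, 20), Pow(Add(123, 71), -1)) = Mul(Add(20, v), Pow(194, -1)) = Mul(Add(20, v), Rational(1, 194)) = Add(Rational(10, 97), Mul(Rational(1, 194), v)))
Mul(23688, Pow(Function('l')(-191), -1)) = Mul(23688, Pow(Add(Rational(10, 97), Mul(Rational(1, 194), -191)), -1)) = Mul(23688, Pow(Add(Rational(10, 97), Rational(-191, 194)), -1)) = Mul(23688, Pow(Rational(-171, 194), -1)) = Mul(23688, Rational(-194, 171)) = Rational(-510608, 19)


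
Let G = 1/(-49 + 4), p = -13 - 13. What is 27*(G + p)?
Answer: -3513/5 ≈ -702.60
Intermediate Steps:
p = -26
G = -1/45 (G = 1/(-45) = -1/45 ≈ -0.022222)
27*(G + p) = 27*(-1/45 - 26) = 27*(-1171/45) = -3513/5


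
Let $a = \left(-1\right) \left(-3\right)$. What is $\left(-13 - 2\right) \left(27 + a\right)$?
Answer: $-450$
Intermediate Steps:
$a = 3$
$\left(-13 - 2\right) \left(27 + a\right) = \left(-13 - 2\right) \left(27 + 3\right) = \left(-13 - 2\right) 30 = \left(-15\right) 30 = -450$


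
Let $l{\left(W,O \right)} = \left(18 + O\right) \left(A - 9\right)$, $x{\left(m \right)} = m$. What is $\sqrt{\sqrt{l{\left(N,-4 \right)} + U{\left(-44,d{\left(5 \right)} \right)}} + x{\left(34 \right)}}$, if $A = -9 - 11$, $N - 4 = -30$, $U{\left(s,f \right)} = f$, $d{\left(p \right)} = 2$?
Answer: $\sqrt{34 + 2 i \sqrt{101}} \approx 6.062 + 1.6578 i$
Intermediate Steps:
$N = -26$ ($N = 4 - 30 = -26$)
$A = -20$ ($A = -9 - 11 = -20$)
$l{\left(W,O \right)} = -522 - 29 O$ ($l{\left(W,O \right)} = \left(18 + O\right) \left(-20 - 9\right) = \left(18 + O\right) \left(-29\right) = -522 - 29 O$)
$\sqrt{\sqrt{l{\left(N,-4 \right)} + U{\left(-44,d{\left(5 \right)} \right)}} + x{\left(34 \right)}} = \sqrt{\sqrt{\left(-522 - -116\right) + 2} + 34} = \sqrt{\sqrt{\left(-522 + 116\right) + 2} + 34} = \sqrt{\sqrt{-406 + 2} + 34} = \sqrt{\sqrt{-404} + 34} = \sqrt{2 i \sqrt{101} + 34} = \sqrt{34 + 2 i \sqrt{101}}$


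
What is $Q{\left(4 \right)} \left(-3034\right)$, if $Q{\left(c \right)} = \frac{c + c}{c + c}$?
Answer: $-3034$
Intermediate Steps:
$Q{\left(c \right)} = 1$ ($Q{\left(c \right)} = \frac{2 c}{2 c} = 2 c \frac{1}{2 c} = 1$)
$Q{\left(4 \right)} \left(-3034\right) = 1 \left(-3034\right) = -3034$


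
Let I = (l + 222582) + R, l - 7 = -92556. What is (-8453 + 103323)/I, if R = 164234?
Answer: 94870/294267 ≈ 0.32239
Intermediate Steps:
l = -92549 (l = 7 - 92556 = -92549)
I = 294267 (I = (-92549 + 222582) + 164234 = 130033 + 164234 = 294267)
(-8453 + 103323)/I = (-8453 + 103323)/294267 = 94870*(1/294267) = 94870/294267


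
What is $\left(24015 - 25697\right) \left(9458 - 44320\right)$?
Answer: $58637884$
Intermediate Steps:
$\left(24015 - 25697\right) \left(9458 - 44320\right) = \left(-1682\right) \left(-34862\right) = 58637884$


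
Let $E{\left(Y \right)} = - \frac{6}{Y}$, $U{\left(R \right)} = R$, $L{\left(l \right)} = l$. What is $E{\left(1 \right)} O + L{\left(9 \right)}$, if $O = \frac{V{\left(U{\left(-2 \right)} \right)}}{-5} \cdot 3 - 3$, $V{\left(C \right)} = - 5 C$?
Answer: $63$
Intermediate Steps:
$O = -9$ ($O = \frac{\left(-5\right) \left(-2\right)}{-5} \cdot 3 - 3 = 10 \left(- \frac{1}{5}\right) 3 - 3 = \left(-2\right) 3 - 3 = -6 - 3 = -9$)
$E{\left(1 \right)} O + L{\left(9 \right)} = - \frac{6}{1} \left(-9\right) + 9 = \left(-6\right) 1 \left(-9\right) + 9 = \left(-6\right) \left(-9\right) + 9 = 54 + 9 = 63$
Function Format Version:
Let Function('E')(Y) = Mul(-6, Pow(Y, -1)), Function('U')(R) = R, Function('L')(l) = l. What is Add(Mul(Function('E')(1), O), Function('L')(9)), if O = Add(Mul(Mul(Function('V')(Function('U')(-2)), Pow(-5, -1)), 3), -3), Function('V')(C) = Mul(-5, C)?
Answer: 63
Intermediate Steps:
O = -9 (O = Add(Mul(Mul(Mul(-5, -2), Pow(-5, -1)), 3), -3) = Add(Mul(Mul(10, Rational(-1, 5)), 3), -3) = Add(Mul(-2, 3), -3) = Add(-6, -3) = -9)
Add(Mul(Function('E')(1), O), Function('L')(9)) = Add(Mul(Mul(-6, Pow(1, -1)), -9), 9) = Add(Mul(Mul(-6, 1), -9), 9) = Add(Mul(-6, -9), 9) = Add(54, 9) = 63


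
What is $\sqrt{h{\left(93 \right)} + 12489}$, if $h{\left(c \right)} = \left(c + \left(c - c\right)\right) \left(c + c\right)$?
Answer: $\sqrt{29787} \approx 172.59$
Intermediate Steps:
$h{\left(c \right)} = 2 c^{2}$ ($h{\left(c \right)} = \left(c + 0\right) 2 c = c 2 c = 2 c^{2}$)
$\sqrt{h{\left(93 \right)} + 12489} = \sqrt{2 \cdot 93^{2} + 12489} = \sqrt{2 \cdot 8649 + 12489} = \sqrt{17298 + 12489} = \sqrt{29787}$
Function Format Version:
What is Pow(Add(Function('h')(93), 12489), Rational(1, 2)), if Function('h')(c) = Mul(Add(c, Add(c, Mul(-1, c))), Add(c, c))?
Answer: Pow(29787, Rational(1, 2)) ≈ 172.59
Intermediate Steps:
Function('h')(c) = Mul(2, Pow(c, 2)) (Function('h')(c) = Mul(Add(c, 0), Mul(2, c)) = Mul(c, Mul(2, c)) = Mul(2, Pow(c, 2)))
Pow(Add(Function('h')(93), 12489), Rational(1, 2)) = Pow(Add(Mul(2, Pow(93, 2)), 12489), Rational(1, 2)) = Pow(Add(Mul(2, 8649), 12489), Rational(1, 2)) = Pow(Add(17298, 12489), Rational(1, 2)) = Pow(29787, Rational(1, 2))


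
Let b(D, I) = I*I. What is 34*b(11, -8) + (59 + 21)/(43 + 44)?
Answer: 189392/87 ≈ 2176.9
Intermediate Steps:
b(D, I) = I**2
34*b(11, -8) + (59 + 21)/(43 + 44) = 34*(-8)**2 + (59 + 21)/(43 + 44) = 34*64 + 80/87 = 2176 + 80*(1/87) = 2176 + 80/87 = 189392/87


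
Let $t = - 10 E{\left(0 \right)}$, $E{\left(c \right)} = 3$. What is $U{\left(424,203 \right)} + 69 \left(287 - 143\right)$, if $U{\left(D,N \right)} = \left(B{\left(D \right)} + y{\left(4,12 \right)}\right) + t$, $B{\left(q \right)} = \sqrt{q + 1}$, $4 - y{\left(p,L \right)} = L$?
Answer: $9898 + 5 \sqrt{17} \approx 9918.6$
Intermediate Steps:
$y{\left(p,L \right)} = 4 - L$
$t = -30$ ($t = \left(-10\right) 3 = -30$)
$B{\left(q \right)} = \sqrt{1 + q}$
$U{\left(D,N \right)} = -38 + \sqrt{1 + D}$ ($U{\left(D,N \right)} = \left(\sqrt{1 + D} + \left(4 - 12\right)\right) - 30 = \left(\sqrt{1 + D} - 8\right) - 30 = \left(-8 + \sqrt{1 + D}\right) - 30 = -38 + \sqrt{1 + D}$)
$U{\left(424,203 \right)} + 69 \left(287 - 143\right) = \left(-38 + \sqrt{1 + 424}\right) + 69 \left(287 - 143\right) = \left(-38 + \sqrt{425}\right) + 69 \cdot 144 = \left(-38 + 5 \sqrt{17}\right) + 9936 = 9898 + 5 \sqrt{17}$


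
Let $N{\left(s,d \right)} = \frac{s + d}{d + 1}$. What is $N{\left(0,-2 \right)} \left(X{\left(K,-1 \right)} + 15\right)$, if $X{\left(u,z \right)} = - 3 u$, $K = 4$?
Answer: $6$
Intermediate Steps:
$N{\left(s,d \right)} = \frac{d + s}{1 + d}$
$N{\left(0,-2 \right)} \left(X{\left(K,-1 \right)} + 15\right) = \frac{-2 + 0}{1 - 2} \left(\left(-3\right) 4 + 15\right) = \frac{1}{-1} \left(-2\right) \left(-12 + 15\right) = \left(-1\right) \left(-2\right) 3 = 2 \cdot 3 = 6$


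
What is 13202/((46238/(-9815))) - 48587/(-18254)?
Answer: -1181531746157/422014226 ≈ -2799.7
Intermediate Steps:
13202/((46238/(-9815))) - 48587/(-18254) = 13202/((46238*(-1/9815))) - 48587*(-1/18254) = 13202/(-46238/9815) + 48587/18254 = 13202*(-9815/46238) + 48587/18254 = -64788815/23119 + 48587/18254 = -1181531746157/422014226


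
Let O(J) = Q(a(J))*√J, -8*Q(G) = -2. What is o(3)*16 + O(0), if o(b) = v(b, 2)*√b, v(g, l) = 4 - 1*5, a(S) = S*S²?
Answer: -16*√3 ≈ -27.713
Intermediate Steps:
a(S) = S³
Q(G) = ¼ (Q(G) = -⅛*(-2) = ¼)
O(J) = √J/4
v(g, l) = -1 (v(g, l) = 4 - 5 = -1)
o(b) = -√b
o(3)*16 + O(0) = -√3*16 + √0/4 = -16*√3 + (¼)*0 = -16*√3 + 0 = -16*√3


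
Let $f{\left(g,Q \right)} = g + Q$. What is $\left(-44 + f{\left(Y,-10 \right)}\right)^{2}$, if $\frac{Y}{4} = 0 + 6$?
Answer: $900$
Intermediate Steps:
$Y = 24$ ($Y = 4 \left(0 + 6\right) = 4 \cdot 6 = 24$)
$f{\left(g,Q \right)} = Q + g$
$\left(-44 + f{\left(Y,-10 \right)}\right)^{2} = \left(-44 + \left(-10 + 24\right)\right)^{2} = \left(-44 + 14\right)^{2} = \left(-30\right)^{2} = 900$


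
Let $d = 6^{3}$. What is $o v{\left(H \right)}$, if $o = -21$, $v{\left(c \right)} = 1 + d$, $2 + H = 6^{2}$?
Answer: $-4557$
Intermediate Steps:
$d = 216$
$H = 34$ ($H = -2 + 6^{2} = -2 + 36 = 34$)
$v{\left(c \right)} = 217$ ($v{\left(c \right)} = 1 + 216 = 217$)
$o v{\left(H \right)} = \left(-21\right) 217 = -4557$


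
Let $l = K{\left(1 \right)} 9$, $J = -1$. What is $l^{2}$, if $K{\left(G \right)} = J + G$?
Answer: $0$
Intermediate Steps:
$K{\left(G \right)} = -1 + G$
$l = 0$ ($l = \left(-1 + 1\right) 9 = 0 \cdot 9 = 0$)
$l^{2} = 0^{2} = 0$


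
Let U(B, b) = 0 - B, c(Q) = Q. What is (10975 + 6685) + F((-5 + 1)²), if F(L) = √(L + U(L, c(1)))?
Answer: 17660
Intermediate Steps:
U(B, b) = -B
F(L) = 0 (F(L) = √(L - L) = √0 = 0)
(10975 + 6685) + F((-5 + 1)²) = (10975 + 6685) + 0 = 17660 + 0 = 17660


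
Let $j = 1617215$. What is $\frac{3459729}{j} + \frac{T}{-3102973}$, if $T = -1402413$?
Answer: $\frac{13003449014112}{5018174480195} \approx 2.5913$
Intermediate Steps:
$\frac{3459729}{j} + \frac{T}{-3102973} = \frac{3459729}{1617215} - \frac{1402413}{-3102973} = 3459729 \cdot \frac{1}{1617215} - - \frac{1402413}{3102973} = \frac{3459729}{1617215} + \frac{1402413}{3102973} = \frac{13003449014112}{5018174480195}$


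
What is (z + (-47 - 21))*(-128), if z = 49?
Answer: 2432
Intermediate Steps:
(z + (-47 - 21))*(-128) = (49 + (-47 - 21))*(-128) = (49 - 68)*(-128) = -19*(-128) = 2432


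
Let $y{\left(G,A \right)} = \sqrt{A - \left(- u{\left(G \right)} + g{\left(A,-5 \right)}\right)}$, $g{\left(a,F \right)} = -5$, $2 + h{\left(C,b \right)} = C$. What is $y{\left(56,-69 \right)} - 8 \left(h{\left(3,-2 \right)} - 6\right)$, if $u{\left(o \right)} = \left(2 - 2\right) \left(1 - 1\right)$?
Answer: $40 + 8 i \approx 40.0 + 8.0 i$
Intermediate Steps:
$h{\left(C,b \right)} = -2 + C$
$u{\left(o \right)} = 0$ ($u{\left(o \right)} = 0 \cdot 0 = 0$)
$y{\left(G,A \right)} = \sqrt{5 + A}$ ($y{\left(G,A \right)} = \sqrt{A + \left(0 - -5\right)} = \sqrt{A + \left(0 + 5\right)} = \sqrt{A + 5} = \sqrt{5 + A}$)
$y{\left(56,-69 \right)} - 8 \left(h{\left(3,-2 \right)} - 6\right) = \sqrt{5 - 69} - 8 \left(\left(-2 + 3\right) - 6\right) = \sqrt{-64} - 8 \left(1 - 6\right) = 8 i - -40 = 8 i + 40 = 40 + 8 i$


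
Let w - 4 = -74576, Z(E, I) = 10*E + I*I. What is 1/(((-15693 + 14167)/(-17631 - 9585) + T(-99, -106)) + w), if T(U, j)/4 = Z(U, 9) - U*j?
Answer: -1944/233637587 ≈ -8.3206e-6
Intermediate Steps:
Z(E, I) = I**2 + 10*E (Z(E, I) = 10*E + I**2 = I**2 + 10*E)
w = -74572 (w = 4 - 74576 = -74572)
T(U, j) = 324 + 40*U - 4*U*j (T(U, j) = 4*((9**2 + 10*U) - U*j) = 4*((81 + 10*U) - U*j) = 4*(81 + 10*U - U*j) = 324 + 40*U - 4*U*j)
1/(((-15693 + 14167)/(-17631 - 9585) + T(-99, -106)) + w) = 1/(((-15693 + 14167)/(-17631 - 9585) + (324 + 40*(-99) - 4*(-99)*(-106))) - 74572) = 1/((-1526/(-27216) + (324 - 3960 - 41976)) - 74572) = 1/((-1526*(-1/27216) - 45612) - 74572) = 1/((109/1944 - 45612) - 74572) = 1/(-88669619/1944 - 74572) = 1/(-233637587/1944) = -1944/233637587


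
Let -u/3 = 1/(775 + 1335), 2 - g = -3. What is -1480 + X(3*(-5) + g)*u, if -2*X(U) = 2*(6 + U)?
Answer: -1561406/1055 ≈ -1480.0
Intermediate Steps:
g = 5 (g = 2 - 1*(-3) = 2 + 3 = 5)
X(U) = -6 - U (X(U) = -(6 + U) = -(12 + 2*U)/2 = -6 - U)
u = -3/2110 (u = -3/(775 + 1335) = -3/2110 ≈ -0.0014218)
-1480 + X(3*(-5) + g)*u = -1480 + (-6 - (3*(-5) + 5))*(-3/2110) = -1480 + (-6 - (-15 + 5))*(-3/2110) = -1480 + (-6 - 1*(-10))*(-3/2110) = -1480 + (-6 + 10)*(-3/2110) = -1480 + 4*(-3/2110) = -1480 - 6/1055 = -1561406/1055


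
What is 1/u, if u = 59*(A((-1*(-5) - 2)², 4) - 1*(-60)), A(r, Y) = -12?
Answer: 1/2832 ≈ 0.00035311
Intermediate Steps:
u = 2832 (u = 59*(-12 - 1*(-60)) = 59*(-12 + 60) = 59*48 = 2832)
1/u = 1/2832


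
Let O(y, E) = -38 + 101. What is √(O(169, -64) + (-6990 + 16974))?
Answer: √10047 ≈ 100.23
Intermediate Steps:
O(y, E) = 63
√(O(169, -64) + (-6990 + 16974)) = √(63 + (-6990 + 16974)) = √(63 + 9984) = √10047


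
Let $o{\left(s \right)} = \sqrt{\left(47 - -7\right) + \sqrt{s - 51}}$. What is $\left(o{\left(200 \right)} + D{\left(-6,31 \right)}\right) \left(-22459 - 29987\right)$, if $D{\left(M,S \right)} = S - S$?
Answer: $- 52446 \sqrt{54 + \sqrt{149}} \approx -4.2674 \cdot 10^{5}$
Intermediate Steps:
$D{\left(M,S \right)} = 0$
$o{\left(s \right)} = \sqrt{54 + \sqrt{-51 + s}}$ ($o{\left(s \right)} = \sqrt{\left(47 + 7\right) + \sqrt{-51 + s}} = \sqrt{54 + \sqrt{-51 + s}}$)
$\left(o{\left(200 \right)} + D{\left(-6,31 \right)}\right) \left(-22459 - 29987\right) = \left(\sqrt{54 + \sqrt{-51 + 200}} + 0\right) \left(-22459 - 29987\right) = \left(\sqrt{54 + \sqrt{149}} + 0\right) \left(-52446\right) = \sqrt{54 + \sqrt{149}} \left(-52446\right) = - 52446 \sqrt{54 + \sqrt{149}}$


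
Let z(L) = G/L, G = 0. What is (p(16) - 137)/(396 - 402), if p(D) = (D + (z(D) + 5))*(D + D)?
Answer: -535/6 ≈ -89.167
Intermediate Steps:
z(L) = 0 (z(L) = 0/L = 0)
p(D) = 2*D*(5 + D) (p(D) = (D + (0 + 5))*(D + D) = (D + 5)*(2*D) = (5 + D)*(2*D) = 2*D*(5 + D))
(p(16) - 137)/(396 - 402) = (2*16*(5 + 16) - 137)/(396 - 402) = (2*16*21 - 137)/(-6) = (672 - 137)*(-⅙) = 535*(-⅙) = -535/6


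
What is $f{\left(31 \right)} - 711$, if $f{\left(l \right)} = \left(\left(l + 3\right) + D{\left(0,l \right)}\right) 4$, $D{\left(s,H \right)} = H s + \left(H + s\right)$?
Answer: $-451$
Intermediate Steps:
$D{\left(s,H \right)} = H + s + H s$
$f{\left(l \right)} = 12 + 8 l$ ($f{\left(l \right)} = \left(\left(l + 3\right) + \left(l + 0 + l 0\right)\right) 4 = \left(\left(3 + l\right) + \left(l + 0 + 0\right)\right) 4 = \left(\left(3 + l\right) + l\right) 4 = \left(3 + 2 l\right) 4 = 12 + 8 l$)
$f{\left(31 \right)} - 711 = \left(12 + 8 \cdot 31\right) - 711 = \left(12 + 248\right) - 711 = 260 - 711 = -451$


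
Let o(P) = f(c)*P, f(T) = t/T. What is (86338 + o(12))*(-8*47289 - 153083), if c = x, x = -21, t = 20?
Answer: -321114558970/7 ≈ -4.5873e+10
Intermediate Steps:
c = -21
f(T) = 20/T
o(P) = -20*P/21 (o(P) = (20/(-21))*P = (20*(-1/21))*P = -20*P/21)
(86338 + o(12))*(-8*47289 - 153083) = (86338 - 20/21*12)*(-8*47289 - 153083) = (86338 - 80/7)*(-378312 - 153083) = (604286/7)*(-531395) = -321114558970/7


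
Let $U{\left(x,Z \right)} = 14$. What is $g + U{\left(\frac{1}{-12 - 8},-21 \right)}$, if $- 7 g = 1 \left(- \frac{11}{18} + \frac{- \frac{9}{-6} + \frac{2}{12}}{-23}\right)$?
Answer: $\frac{40855}{2898} \approx 14.098$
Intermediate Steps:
$g = \frac{283}{2898}$ ($g = - \frac{1 \left(- \frac{11}{18} + \frac{- \frac{9}{-6} + \frac{2}{12}}{-23}\right)}{7} = - \frac{1 \left(\left(-11\right) \frac{1}{18} + \left(\left(-9\right) \left(- \frac{1}{6}\right) + 2 \cdot \frac{1}{12}\right) \left(- \frac{1}{23}\right)\right)}{7} = - \frac{1 \left(- \frac{11}{18} + \left(\frac{3}{2} + \frac{1}{6}\right) \left(- \frac{1}{23}\right)\right)}{7} = - \frac{1 \left(- \frac{11}{18} + \frac{5}{3} \left(- \frac{1}{23}\right)\right)}{7} = - \frac{1 \left(- \frac{11}{18} - \frac{5}{69}\right)}{7} = - \frac{1 \left(- \frac{283}{414}\right)}{7} = \left(- \frac{1}{7}\right) \left(- \frac{283}{414}\right) = \frac{283}{2898} \approx 0.097654$)
$g + U{\left(\frac{1}{-12 - 8},-21 \right)} = \frac{283}{2898} + 14 = \frac{40855}{2898}$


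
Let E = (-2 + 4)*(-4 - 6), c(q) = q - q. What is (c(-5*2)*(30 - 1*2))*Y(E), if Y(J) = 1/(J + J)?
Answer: 0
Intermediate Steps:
c(q) = 0
E = -20 (E = 2*(-10) = -20)
Y(J) = 1/(2*J)
(c(-5*2)*(30 - 1*2))*Y(E) = (0*(30 - 1*2))*((1/2)/(-20)) = (0*(30 - 2))*((1/2)*(-1/20)) = (0*28)*(-1/40) = 0*(-1/40) = 0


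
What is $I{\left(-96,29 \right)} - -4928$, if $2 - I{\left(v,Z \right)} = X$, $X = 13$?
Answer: $4917$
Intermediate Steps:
$I{\left(v,Z \right)} = -11$ ($I{\left(v,Z \right)} = 2 - 13 = -11$)
$I{\left(-96,29 \right)} - -4928 = -11 - -4928 = -11 + 4928 = 4917$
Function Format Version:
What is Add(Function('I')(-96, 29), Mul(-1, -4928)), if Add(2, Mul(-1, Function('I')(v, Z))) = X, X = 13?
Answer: 4917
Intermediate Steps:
Function('I')(v, Z) = -11 (Function('I')(v, Z) = Add(2, Mul(-1, 13)) = Add(2, -13) = -11)
Add(Function('I')(-96, 29), Mul(-1, -4928)) = Add(-11, Mul(-1, -4928)) = Add(-11, 4928) = 4917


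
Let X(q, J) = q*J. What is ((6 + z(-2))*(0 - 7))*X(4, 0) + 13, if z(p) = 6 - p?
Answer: 13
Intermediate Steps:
X(q, J) = J*q
((6 + z(-2))*(0 - 7))*X(4, 0) + 13 = ((6 + (6 - 1*(-2)))*(0 - 7))*(0*4) + 13 = ((6 + (6 + 2))*(-7))*0 + 13 = ((6 + 8)*(-7))*0 + 13 = (14*(-7))*0 + 13 = -98*0 + 13 = 0 + 13 = 13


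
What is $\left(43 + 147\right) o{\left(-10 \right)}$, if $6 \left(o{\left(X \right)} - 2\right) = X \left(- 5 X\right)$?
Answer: $- \frac{46360}{3} \approx -15453.0$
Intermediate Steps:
$o{\left(X \right)} = 2 - \frac{5 X^{2}}{6}$ ($o{\left(X \right)} = 2 + \frac{X \left(- 5 X\right)}{6} = 2 + \frac{\left(-5\right) X^{2}}{6} = 2 - \frac{5 X^{2}}{6}$)
$\left(43 + 147\right) o{\left(-10 \right)} = \left(43 + 147\right) \left(2 - \frac{5 \left(-10\right)^{2}}{6}\right) = 190 \left(2 - \frac{250}{3}\right) = 190 \left(- \frac{244}{3}\right) = - \frac{46360}{3}$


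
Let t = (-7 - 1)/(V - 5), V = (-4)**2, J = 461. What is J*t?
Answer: -3688/11 ≈ -335.27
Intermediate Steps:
V = 16
t = -8/11 (t = (-7 - 1)/(16 - 5) = -8/11 ≈ -0.72727)
J*t = 461*(-8/11) = -3688/11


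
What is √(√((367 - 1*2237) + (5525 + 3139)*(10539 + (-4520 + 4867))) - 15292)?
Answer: √(-15292 + √94314434) ≈ 74.702*I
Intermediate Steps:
√(√((367 - 1*2237) + (5525 + 3139)*(10539 + (-4520 + 4867))) - 15292) = √(√((367 - 2237) + 8664*(10539 + 347)) - 15292) = √(√(-1870 + 8664*10886) - 15292) = √(√(-1870 + 94316304) - 15292) = √(√94314434 - 15292) = √(-15292 + √94314434)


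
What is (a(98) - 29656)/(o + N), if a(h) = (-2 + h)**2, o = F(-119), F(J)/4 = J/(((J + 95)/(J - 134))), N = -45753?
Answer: 24528/60925 ≈ 0.40259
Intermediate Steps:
F(J) = 4*J*(-134 + J)/(95 + J) (F(J) = 4*(J/(((J + 95)/(J - 134)))) = 4*(J/(((95 + J)/(-134 + J)))) = 4*(J*((-134 + J)/(95 + J))) = 4*(J*(-134 + J)/(95 + J)) = 4*J*(-134 + J)/(95 + J))
o = -30107/6 (o = 4*(-119)*(-134 - 119)/(95 - 119) = 4*(-119)*(-253)/(-24) = 4*(-119)*(-1/24)*(-253) = -30107/6 ≈ -5017.8)
(a(98) - 29656)/(o + N) = ((-2 + 98)**2 - 29656)/(-30107/6 - 45753) = (96**2 - 29656)/(-304625/6) = (9216 - 29656)*(-6/304625) = -20440*(-6/304625) = 24528/60925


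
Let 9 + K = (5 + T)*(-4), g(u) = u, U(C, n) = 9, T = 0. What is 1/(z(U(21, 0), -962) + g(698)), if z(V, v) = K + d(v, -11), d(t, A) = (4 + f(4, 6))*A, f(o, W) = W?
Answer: 1/559 ≈ 0.0017889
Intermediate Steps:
d(t, A) = 10*A (d(t, A) = (4 + 6)*A = 10*A)
K = -29 (K = -9 + (5 + 0)*(-4) = -9 + 5*(-4) = -9 - 20 = -29)
z(V, v) = -139 (z(V, v) = -29 + 10*(-11) = -29 - 110 = -139)
1/(z(U(21, 0), -962) + g(698)) = 1/(-139 + 698) = 1/559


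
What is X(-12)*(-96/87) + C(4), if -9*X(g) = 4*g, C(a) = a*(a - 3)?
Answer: -164/87 ≈ -1.8851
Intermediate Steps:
C(a) = a*(-3 + a)
X(g) = -4*g/9
X(-12)*(-96/87) + C(4) = (-4/9*(-12))*(-96/87) + 4*(-3 + 4) = 16*(-96*1/87)/3 + 4*1 = (16/3)*(-32/29) + 4 = -512/87 + 4 = -164/87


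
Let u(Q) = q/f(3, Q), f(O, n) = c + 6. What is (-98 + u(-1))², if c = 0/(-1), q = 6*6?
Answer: 8464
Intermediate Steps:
q = 36
c = 0 (c = 0*(-1) = 0)
f(O, n) = 6 (f(O, n) = 0 + 6 = 6)
u(Q) = 6 (u(Q) = 36/6 = 36*(⅙) = 6)
(-98 + u(-1))² = (-98 + 6)² = (-92)² = 8464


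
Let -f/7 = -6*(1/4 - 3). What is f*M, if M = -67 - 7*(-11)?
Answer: -1155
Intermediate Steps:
f = -231/2 (f = -(-42)*(1/4 - 3) = -(-42)*(¼ - 3) = -(-42)*(-11)/4 = -7*33/2 = -231/2 ≈ -115.50)
M = 10 (M = -67 + 77 = 10)
f*M = -231/2*10 = -1155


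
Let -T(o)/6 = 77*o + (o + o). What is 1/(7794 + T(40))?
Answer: -1/11166 ≈ -8.9558e-5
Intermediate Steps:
T(o) = -474*o (T(o) = -6*(77*o + (o + o)) = -6*(77*o + 2*o) = -474*o)
1/(7794 + T(40)) = 1/(7794 - 474*40) = 1/(7794 - 18960) = 1/(-11166) = -1/11166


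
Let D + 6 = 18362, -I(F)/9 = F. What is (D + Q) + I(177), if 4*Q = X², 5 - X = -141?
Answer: 22092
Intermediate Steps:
X = 146 (X = 5 - 1*(-141) = 5 + 141 = 146)
I(F) = -9*F
D = 18356 (D = -6 + 18362 = 18356)
Q = 5329 (Q = (¼)*146² = (¼)*21316 = 5329)
(D + Q) + I(177) = (18356 + 5329) - 9*177 = 23685 - 1593 = 22092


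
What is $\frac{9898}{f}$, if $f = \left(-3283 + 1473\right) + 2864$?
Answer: $\frac{4949}{527} \approx 9.3909$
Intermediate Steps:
$f = 1054$ ($f = -1810 + 2864 = 1054$)
$\frac{9898}{f} = \frac{9898}{1054} = 9898 \cdot \frac{1}{1054} = \frac{4949}{527}$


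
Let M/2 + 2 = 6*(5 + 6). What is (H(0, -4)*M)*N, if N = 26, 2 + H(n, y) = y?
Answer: -19968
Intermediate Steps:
H(n, y) = -2 + y
M = 128 (M = -4 + 2*(6*(5 + 6)) = -4 + 2*(6*11) = -4 + 2*66 = -4 + 132 = 128)
(H(0, -4)*M)*N = ((-2 - 4)*128)*26 = -6*128*26 = -768*26 = -19968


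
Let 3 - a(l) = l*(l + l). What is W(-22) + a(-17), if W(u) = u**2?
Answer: -91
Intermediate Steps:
a(l) = 3 - 2*l**2 (a(l) = 3 - l*(l + l) = 3 - l*2*l = 3 - 2*l**2)
W(-22) + a(-17) = (-22)**2 + (3 - 2*(-17)**2) = 484 + (3 - 2*289) = 484 + (3 - 578) = 484 - 575 = -91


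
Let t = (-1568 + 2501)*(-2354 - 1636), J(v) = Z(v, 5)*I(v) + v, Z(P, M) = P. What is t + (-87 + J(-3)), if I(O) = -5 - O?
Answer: -3722754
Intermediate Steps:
J(v) = v + v*(-5 - v) (J(v) = v*(-5 - v) + v = v + v*(-5 - v))
t = -3722670 (t = 933*(-3990) = -3722670)
t + (-87 + J(-3)) = -3722670 + (-87 - 3*(-4 - 1*(-3))) = -3722670 + (-87 - 3*(-4 + 3)) = -3722670 + (-87 - 3*(-1)) = -3722670 + (-87 + 3) = -3722670 - 84 = -3722754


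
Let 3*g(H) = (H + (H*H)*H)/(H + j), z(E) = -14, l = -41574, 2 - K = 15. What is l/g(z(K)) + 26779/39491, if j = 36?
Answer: 54216289763/54458089 ≈ 995.56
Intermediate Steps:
K = -13 (K = 2 - 1*15 = 2 - 15 = -13)
g(H) = (H + H**3)/(3*(36 + H)) (g(H) = ((H + (H*H)*H)/(H + 36))/3 = ((H + H**2*H)/(36 + H))/3 = ((H + H**3)/(36 + H))/3 = (H + H**3)/(3*(36 + H)))
l/g(z(K)) + 26779/39491 = -41574*(108 + 3*(-14))/(-14 + (-14)**3) + 26779/39491 = -41574*(108 - 42)/(-14 - 2744) + 26779*(1/39491) = -41574/(-2758/66) + 26779/39491 = -41574/((1/66)*(-2758)) + 26779/39491 = -41574/(-1379/33) + 26779/39491 = -41574*(-33/1379) + 26779/39491 = 1371942/1379 + 26779/39491 = 54216289763/54458089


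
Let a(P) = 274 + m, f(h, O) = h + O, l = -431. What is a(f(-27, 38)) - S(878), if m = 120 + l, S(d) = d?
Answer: -915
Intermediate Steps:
m = -311 (m = 120 - 431 = -311)
f(h, O) = O + h
a(P) = -37 (a(P) = 274 - 311 = -37)
a(f(-27, 38)) - S(878) = -37 - 1*878 = -37 - 878 = -915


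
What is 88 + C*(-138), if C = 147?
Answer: -20198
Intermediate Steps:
88 + C*(-138) = 88 + 147*(-138) = 88 - 20286 = -20198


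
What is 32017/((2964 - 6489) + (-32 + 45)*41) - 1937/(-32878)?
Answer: -30789983/2893264 ≈ -10.642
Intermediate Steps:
32017/((2964 - 6489) + (-32 + 45)*41) - 1937/(-32878) = 32017/(-3525 + 13*41) - 1937*(-1/32878) = 32017/(-3525 + 533) + 1937/32878 = 32017/(-2992) + 1937/32878 = 32017*(-1/2992) + 1937/32878 = -32017/2992 + 1937/32878 = -30789983/2893264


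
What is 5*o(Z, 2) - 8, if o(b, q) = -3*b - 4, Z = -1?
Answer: -13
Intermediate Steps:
o(b, q) = -4 - 3*b
5*o(Z, 2) - 8 = 5*(-4 - 3*(-1)) - 8 = 5*(-4 + 3) - 8 = 5*(-1) - 8 = -5 - 8 = -13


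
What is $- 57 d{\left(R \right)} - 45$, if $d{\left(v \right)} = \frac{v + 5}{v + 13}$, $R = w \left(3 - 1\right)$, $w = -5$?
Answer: $50$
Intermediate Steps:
$R = -10$ ($R = - 5 \left(3 - 1\right) = \left(-5\right) 2 = -10$)
$d{\left(v \right)} = \frac{5 + v}{13 + v}$
$- 57 d{\left(R \right)} - 45 = - 57 \frac{5 - 10}{13 - 10} - 45 = - 57 \cdot \frac{1}{3} \left(-5\right) - 45 = \left(-57\right) \left(- \frac{5}{3}\right) - 45 = 95 - 45 = 50$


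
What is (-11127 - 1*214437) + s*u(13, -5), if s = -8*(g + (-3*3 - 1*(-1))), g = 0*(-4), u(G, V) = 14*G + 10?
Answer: -213276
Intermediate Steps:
u(G, V) = 10 + 14*G
g = 0
s = 64 (s = -8*(0 + (-3*3 - 1*(-1))) = -8*(0 + (-9 + 1)) = -8*(0 - 8) = -8*(-8) = 64)
(-11127 - 1*214437) + s*u(13, -5) = (-11127 - 1*214437) + 64*(10 + 14*13) = (-11127 - 214437) + 64*(10 + 182) = -225564 + 64*192 = -225564 + 12288 = -213276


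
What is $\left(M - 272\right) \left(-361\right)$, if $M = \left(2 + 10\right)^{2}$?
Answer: $46208$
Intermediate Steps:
$M = 144$ ($M = 12^{2} = 144$)
$\left(M - 272\right) \left(-361\right) = \left(144 - 272\right) \left(-361\right) = \left(-128\right) \left(-361\right) = 46208$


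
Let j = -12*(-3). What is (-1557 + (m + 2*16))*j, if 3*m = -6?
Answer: -54972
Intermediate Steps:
m = -2 (m = (⅓)*(-6) = -2)
j = 36
(-1557 + (m + 2*16))*j = (-1557 + (-2 + 2*16))*36 = (-1557 + (-2 + 32))*36 = (-1557 + 30)*36 = -1527*36 = -54972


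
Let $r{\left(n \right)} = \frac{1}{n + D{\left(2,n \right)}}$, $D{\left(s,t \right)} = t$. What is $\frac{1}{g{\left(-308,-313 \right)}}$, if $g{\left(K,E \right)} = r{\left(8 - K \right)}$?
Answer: $632$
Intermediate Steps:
$r{\left(n \right)} = \frac{1}{2 n}$ ($r{\left(n \right)} = \frac{1}{n + n} = \frac{1}{2 n}$)
$g{\left(K,E \right)} = \frac{1}{2 \left(8 - K\right)}$
$\frac{1}{g{\left(-308,-313 \right)}} = \frac{1}{\left(-1\right) \frac{1}{-16 + 2 \left(-308\right)}} = \frac{1}{\left(-1\right) \frac{1}{-16 - 616}} = \frac{1}{\left(-1\right) \frac{1}{-632}} = \frac{1}{\left(-1\right) \left(- \frac{1}{632}\right)} = \frac{1}{\frac{1}{632}} = 632$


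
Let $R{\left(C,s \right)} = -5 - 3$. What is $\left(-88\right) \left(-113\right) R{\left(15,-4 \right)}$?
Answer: $-79552$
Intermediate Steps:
$R{\left(C,s \right)} = -8$ ($R{\left(C,s \right)} = -5 - 3 = -8$)
$\left(-88\right) \left(-113\right) R{\left(15,-4 \right)} = \left(-88\right) \left(-113\right) \left(-8\right) = 9944 \left(-8\right) = -79552$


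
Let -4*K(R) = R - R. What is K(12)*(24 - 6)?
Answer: 0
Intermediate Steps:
K(R) = 0 (K(R) = -(R - R)/4 = -¼*0 = 0)
K(12)*(24 - 6) = 0*(24 - 6) = 0*18 = 0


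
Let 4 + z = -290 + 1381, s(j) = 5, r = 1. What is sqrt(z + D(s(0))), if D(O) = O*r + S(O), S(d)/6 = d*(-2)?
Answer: 2*sqrt(258) ≈ 32.125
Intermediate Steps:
S(d) = -12*d (S(d) = 6*(d*(-2)) = 6*(-2*d) = -12*d)
z = 1087 (z = -4 + (-290 + 1381) = -4 + 1091 = 1087)
D(O) = -11*O (D(O) = O*1 - 12*O = O - 12*O = -11*O)
sqrt(z + D(s(0))) = sqrt(1087 - 11*5) = sqrt(1087 - 55) = sqrt(1032) = 2*sqrt(258)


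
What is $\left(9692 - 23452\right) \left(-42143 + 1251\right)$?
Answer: $562673920$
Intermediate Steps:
$\left(9692 - 23452\right) \left(-42143 + 1251\right) = \left(9692 - 23452\right) \left(-40892\right) = \left(-13760\right) \left(-40892\right) = 562673920$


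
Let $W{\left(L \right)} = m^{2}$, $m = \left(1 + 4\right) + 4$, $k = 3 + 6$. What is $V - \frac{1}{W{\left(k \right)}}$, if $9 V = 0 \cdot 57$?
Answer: $- \frac{1}{81} \approx -0.012346$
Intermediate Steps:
$k = 9$
$m = 9$ ($m = 5 + 4 = 9$)
$V = 0$ ($V = \frac{0 \cdot 57}{9} = \frac{1}{9} \cdot 0 = 0$)
$W{\left(L \right)} = 81$ ($W{\left(L \right)} = 9^{2} = 81$)
$V - \frac{1}{W{\left(k \right)}} = 0 - \frac{1}{81} = - \frac{1}{81}$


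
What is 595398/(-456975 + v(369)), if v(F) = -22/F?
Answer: -219701862/168623797 ≈ -1.3029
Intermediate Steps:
595398/(-456975 + v(369)) = 595398/(-456975 - 22/369) = 595398/(-168623797/369) = 595398*(-369/168623797) = -219701862/168623797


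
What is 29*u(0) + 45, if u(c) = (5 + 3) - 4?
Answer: 161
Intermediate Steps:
u(c) = 4 (u(c) = 8 - 4 = 4)
29*u(0) + 45 = 29*4 + 45 = 116 + 45 = 161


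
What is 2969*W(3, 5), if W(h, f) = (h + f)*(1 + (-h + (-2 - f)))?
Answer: -213768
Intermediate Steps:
W(h, f) = (f + h)*(-1 - f - h) (W(h, f) = (f + h)*(1 + (-2 - f - h)) = (f + h)*(-1 - f - h))
2969*W(3, 5) = 2969*(-1*5 - 1*3 - 1*5**2 - 1*3**2 - 2*5*3) = 2969*(-5 - 3 - 1*25 - 1*9 - 30) = 2969*(-5 - 3 - 25 - 9 - 30) = 2969*(-72) = -213768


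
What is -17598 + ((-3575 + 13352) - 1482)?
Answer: -9303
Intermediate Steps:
-17598 + ((-3575 + 13352) - 1482) = -17598 + (9777 - 1482) = -17598 + 8295 = -9303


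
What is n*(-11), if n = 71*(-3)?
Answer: 2343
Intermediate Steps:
n = -213
n*(-11) = -213*(-11) = 2343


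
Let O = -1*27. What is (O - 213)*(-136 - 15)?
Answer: 36240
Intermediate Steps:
O = -27
(O - 213)*(-136 - 15) = (-27 - 213)*(-136 - 15) = -240*(-151) = 36240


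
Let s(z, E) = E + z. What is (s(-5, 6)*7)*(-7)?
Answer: -49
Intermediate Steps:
(s(-5, 6)*7)*(-7) = ((6 - 5)*7)*(-7) = (1*7)*(-7) = 7*(-7) = -49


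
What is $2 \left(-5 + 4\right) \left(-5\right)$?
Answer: $10$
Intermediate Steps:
$2 \left(-5 + 4\right) \left(-5\right) = 2 \left(-1\right) \left(-5\right) = \left(-2\right) \left(-5\right) = 10$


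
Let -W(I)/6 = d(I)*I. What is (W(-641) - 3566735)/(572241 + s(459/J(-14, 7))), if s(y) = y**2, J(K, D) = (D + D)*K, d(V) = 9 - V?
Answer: -40983533360/21983420937 ≈ -1.8643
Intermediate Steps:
J(K, D) = 2*D*K (J(K, D) = (2*D)*K = 2*D*K)
W(I) = -6*I*(9 - I) (W(I) = -6*(9 - I)*I = -6*I*(9 - I))
(W(-641) - 3566735)/(572241 + s(459/J(-14, 7))) = (6*(-641)*(-9 - 641) - 3566735)/(572241 + (459/((2*7*(-14))))**2) = (6*(-641)*(-650) - 3566735)/(572241 + (459/(-196))**2) = (2499900 - 3566735)/(572241 + (459*(-1/196))**2) = -1066835/(572241 + (-459/196)**2) = -1066835/(572241 + 210681/38416) = -1066835/21983420937/38416 = -1066835*38416/21983420937 = -40983533360/21983420937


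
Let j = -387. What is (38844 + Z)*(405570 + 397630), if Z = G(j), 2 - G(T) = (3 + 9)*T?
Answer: 34931168000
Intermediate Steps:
G(T) = 2 - 12*T (G(T) = 2 - (3 + 9)*T = 2 - 12*T)
Z = 4646 (Z = 2 - 12*(-387) = 2 + 4644 = 4646)
(38844 + Z)*(405570 + 397630) = (38844 + 4646)*(405570 + 397630) = 43490*803200 = 34931168000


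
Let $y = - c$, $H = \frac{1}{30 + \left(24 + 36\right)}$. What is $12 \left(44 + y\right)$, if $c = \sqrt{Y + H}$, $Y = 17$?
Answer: $528 - \frac{2 \sqrt{15310}}{5} \approx 478.51$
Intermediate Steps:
$H = \frac{1}{90}$ ($H = \frac{1}{30 + 60} = \frac{1}{90} \approx 0.011111$)
$c = \frac{\sqrt{15310}}{30}$ ($c = \sqrt{17 + \frac{1}{90}} = \sqrt{\frac{1531}{90}} = \frac{\sqrt{15310}}{30} \approx 4.1245$)
$y = - \frac{\sqrt{15310}}{30} \approx -4.1245$
$12 \left(44 + y\right) = 12 \left(44 - \frac{\sqrt{15310}}{30}\right) = 528 - \frac{2 \sqrt{15310}}{5}$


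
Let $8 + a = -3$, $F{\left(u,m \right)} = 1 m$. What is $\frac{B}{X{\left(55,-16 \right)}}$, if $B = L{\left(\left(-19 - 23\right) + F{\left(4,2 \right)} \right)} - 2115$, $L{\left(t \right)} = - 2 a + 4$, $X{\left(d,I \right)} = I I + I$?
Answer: $- \frac{2089}{240} \approx -8.7042$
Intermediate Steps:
$F{\left(u,m \right)} = m$
$a = -11$ ($a = -8 - 3 = -11$)
$X{\left(d,I \right)} = I + I^{2}$ ($X{\left(d,I \right)} = I^{2} + I = I + I^{2}$)
$L{\left(t \right)} = 26$ ($L{\left(t \right)} = \left(-2\right) \left(-11\right) + 4 = 22 + 4 = 26$)
$B = -2089$ ($B = 26 - 2115 = -2089$)
$\frac{B}{X{\left(55,-16 \right)}} = - \frac{2089}{\left(-16\right) \left(1 - 16\right)} = - \frac{2089}{\left(-16\right) \left(-15\right)} = - \frac{2089}{240}$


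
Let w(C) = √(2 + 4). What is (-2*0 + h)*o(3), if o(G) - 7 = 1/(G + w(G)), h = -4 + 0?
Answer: -32 + 4*√6/3 ≈ -28.734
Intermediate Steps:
h = -4
w(C) = √6
o(G) = 7 + 1/(G + √6)
(-2*0 + h)*o(3) = (-2*0 - 4)*((1 + 7*3 + 7*√6)/(3 + √6)) = (0 - 4)*((1 + 21 + 7*√6)/(3 + √6)) = -4*(22 + 7*√6)/(3 + √6)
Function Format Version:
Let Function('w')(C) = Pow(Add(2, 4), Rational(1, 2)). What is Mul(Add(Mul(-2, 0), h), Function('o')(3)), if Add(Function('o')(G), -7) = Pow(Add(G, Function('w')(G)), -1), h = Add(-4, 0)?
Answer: Add(-32, Mul(Rational(4, 3), Pow(6, Rational(1, 2)))) ≈ -28.734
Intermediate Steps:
h = -4
Function('w')(C) = Pow(6, Rational(1, 2))
Function('o')(G) = Add(7, Pow(Add(G, Pow(6, Rational(1, 2))), -1))
Mul(Add(Mul(-2, 0), h), Function('o')(3)) = Mul(Add(Mul(-2, 0), -4), Mul(Pow(Add(3, Pow(6, Rational(1, 2))), -1), Add(1, Mul(7, 3), Mul(7, Pow(6, Rational(1, 2)))))) = Mul(Add(0, -4), Mul(Pow(Add(3, Pow(6, Rational(1, 2))), -1), Add(1, 21, Mul(7, Pow(6, Rational(1, 2)))))) = Mul(-4, Mul(Pow(Add(3, Pow(6, Rational(1, 2))), -1), Add(22, Mul(7, Pow(6, Rational(1, 2)))))) = Mul(-4, Pow(Add(3, Pow(6, Rational(1, 2))), -1), Add(22, Mul(7, Pow(6, Rational(1, 2)))))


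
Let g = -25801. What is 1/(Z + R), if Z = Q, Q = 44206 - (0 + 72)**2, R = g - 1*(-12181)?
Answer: 1/25402 ≈ 3.9367e-5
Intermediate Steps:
R = -13620 (R = -25801 - 1*(-12181) = -25801 + 12181 = -13620)
Q = 39022 (Q = 44206 - 1*72**2 = 44206 - 1*5184 = 44206 - 5184 = 39022)
Z = 39022
1/(Z + R) = 1/(39022 - 13620) = 1/25402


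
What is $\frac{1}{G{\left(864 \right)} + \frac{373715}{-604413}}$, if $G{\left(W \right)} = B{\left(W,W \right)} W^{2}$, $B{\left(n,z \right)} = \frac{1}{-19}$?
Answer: $- \frac{11483847}{451198987433} \approx -2.5452 \cdot 10^{-5}$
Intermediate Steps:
$B{\left(n,z \right)} = - \frac{1}{19}$
$G{\left(W \right)} = - \frac{W^{2}}{19}$
$\frac{1}{G{\left(864 \right)} + \frac{373715}{-604413}} = \frac{1}{- \frac{864^{2}}{19} + \frac{373715}{-604413}} = \frac{1}{\left(- \frac{1}{19}\right) 746496 + 373715 \left(- \frac{1}{604413}\right)} = \frac{1}{- \frac{746496}{19} - \frac{373715}{604413}} = \frac{1}{- \frac{451198987433}{11483847}} = - \frac{11483847}{451198987433}$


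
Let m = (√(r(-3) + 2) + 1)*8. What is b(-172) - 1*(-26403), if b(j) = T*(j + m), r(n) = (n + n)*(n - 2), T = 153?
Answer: 1311 + 4896*√2 ≈ 8235.0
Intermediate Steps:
r(n) = 2*n*(-2 + n) (r(n) = (2*n)*(-2 + n) = 2*n*(-2 + n))
m = 8 + 32*√2 (m = (√(2*(-3)*(-2 - 3) + 2) + 1)*8 = (√(2*(-3)*(-5) + 2) + 1)*8 = (√(30 + 2) + 1)*8 = (√32 + 1)*8 = (4*√2 + 1)*8 = (1 + 4*√2)*8 = 8 + 32*√2 ≈ 53.255)
b(j) = 1224 + 153*j + 4896*√2 (b(j) = 153*(j + (8 + 32*√2)) = 153*(8 + j + 32*√2) = 1224 + 153*j + 4896*√2)
b(-172) - 1*(-26403) = (1224 + 153*(-172) + 4896*√2) - 1*(-26403) = (1224 - 26316 + 4896*√2) + 26403 = (-25092 + 4896*√2) + 26403 = 1311 + 4896*√2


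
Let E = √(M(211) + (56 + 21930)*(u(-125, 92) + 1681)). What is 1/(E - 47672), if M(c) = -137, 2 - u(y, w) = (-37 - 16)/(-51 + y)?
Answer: -4195136/196734903533 - 2*√71623636898/196734903533 ≈ -2.4044e-5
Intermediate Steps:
u(y, w) = 2 + 53/(-51 + y) (u(y, w) = 2 - (-37 - 16)/(-51 + y) = 2 - (-53)/(-51 + y) = 2 + 53/(-51 + y))
E = √71623636898/44 (E = √(-137 + (56 + 21930)*((-49 + 2*(-125))/(-51 - 125) + 1681)) = √(-137 + 21986*((-49 - 250)/(-176) + 1681)) = √(-137 + 21986*(-1/176*(-299) + 1681)) = √(-137 + 21986*(299/176 + 1681)) = √(-137 + 21986*(296155/176)) = √(-137 + 3255631915/88) = √(3255619859/88) = √71623636898/44 ≈ 6082.4)
1/(E - 47672) = 1/(√71623636898/44 - 47672) = 1/(-47672 + √71623636898/44)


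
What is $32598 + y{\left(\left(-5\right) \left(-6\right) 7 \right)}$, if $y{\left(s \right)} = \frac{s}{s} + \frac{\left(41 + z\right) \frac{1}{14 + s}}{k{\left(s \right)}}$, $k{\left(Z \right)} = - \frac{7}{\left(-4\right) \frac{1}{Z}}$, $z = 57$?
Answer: $\frac{27383161}{840} \approx 32599.0$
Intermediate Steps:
$k{\left(Z \right)} = \frac{7 Z}{4}$ ($k{\left(Z \right)} = - 7 \left(- \frac{Z}{4}\right) = \frac{7 Z}{4}$)
$y{\left(s \right)} = 1 + \frac{56}{s \left(14 + s\right)}$ ($y{\left(s \right)} = \frac{s}{s} + \frac{\left(41 + 57\right) \frac{1}{14 + s}}{\frac{7}{4} s} = 1 + \frac{98}{14 + s} \frac{4}{7 s} = 1 + \frac{56}{s \left(14 + s\right)}$)
$32598 + y{\left(\left(-5\right) \left(-6\right) 7 \right)} = 32598 + \frac{56 + \left(\left(-5\right) \left(-6\right) 7\right)^{2} + 14 \left(-5\right) \left(-6\right) 7}{\left(-5\right) \left(-6\right) 7 \left(14 + \left(-5\right) \left(-6\right) 7\right)} = 32598 + \frac{56 + \left(30 \cdot 7\right)^{2} + 14 \cdot 30 \cdot 7}{30 \cdot 7 \left(14 + 30 \cdot 7\right)} = 32598 + \frac{56 + 210^{2} + 14 \cdot 210}{210 \left(14 + 210\right)} = 32598 + \frac{56 + 44100 + 2940}{210 \cdot 224} = 32598 + \frac{1}{210} \cdot \frac{1}{224} \cdot 47096 = 32598 + \frac{841}{840} = \frac{27383161}{840}$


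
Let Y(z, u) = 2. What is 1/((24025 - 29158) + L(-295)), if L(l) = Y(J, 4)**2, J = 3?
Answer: -1/5129 ≈ -0.00019497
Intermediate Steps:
L(l) = 4 (L(l) = 2**2 = 4)
1/((24025 - 29158) + L(-295)) = 1/((24025 - 29158) + 4) = 1/(-5133 + 4) = 1/(-5129) = -1/5129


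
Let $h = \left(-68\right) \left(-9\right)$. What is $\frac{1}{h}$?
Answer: $\frac{1}{612} \approx 0.001634$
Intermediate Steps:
$h = 612$
$\frac{1}{h} = \frac{1}{612}$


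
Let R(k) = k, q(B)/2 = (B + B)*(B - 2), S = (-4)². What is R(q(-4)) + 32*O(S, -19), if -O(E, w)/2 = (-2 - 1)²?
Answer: -480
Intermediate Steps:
S = 16
O(E, w) = -18 (O(E, w) = -2*(-2 - 1)² = -2*(-3)² = -2*9 = -18)
q(B) = 4*B*(-2 + B) (q(B) = 2*((B + B)*(B - 2)) = 2*((2*B)*(-2 + B)) = 2*(2*B*(-2 + B)) = 4*B*(-2 + B))
R(q(-4)) + 32*O(S, -19) = 4*(-4)*(-2 - 4) + 32*(-18) = 4*(-4)*(-6) - 576 = 96 - 576 = -480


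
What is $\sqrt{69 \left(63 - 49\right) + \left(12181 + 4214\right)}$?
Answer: $3 \sqrt{1929} \approx 131.76$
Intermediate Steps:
$\sqrt{69 \left(63 - 49\right) + \left(12181 + 4214\right)} = \sqrt{69 \cdot 14 + 16395} = \sqrt{966 + 16395} = \sqrt{17361} = 3 \sqrt{1929}$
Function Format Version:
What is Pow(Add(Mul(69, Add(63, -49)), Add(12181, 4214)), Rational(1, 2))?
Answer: Mul(3, Pow(1929, Rational(1, 2))) ≈ 131.76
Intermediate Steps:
Pow(Add(Mul(69, Add(63, -49)), Add(12181, 4214)), Rational(1, 2)) = Pow(Add(Mul(69, 14), 16395), Rational(1, 2)) = Pow(Add(966, 16395), Rational(1, 2)) = Pow(17361, Rational(1, 2)) = Mul(3, Pow(1929, Rational(1, 2)))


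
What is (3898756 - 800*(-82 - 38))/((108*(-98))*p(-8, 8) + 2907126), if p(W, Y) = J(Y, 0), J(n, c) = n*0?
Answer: 1997378/1453563 ≈ 1.3741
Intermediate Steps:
J(n, c) = 0
p(W, Y) = 0
(3898756 - 800*(-82 - 38))/((108*(-98))*p(-8, 8) + 2907126) = (3898756 - 800*(-82 - 38))/((108*(-98))*0 + 2907126) = (3898756 - 800*(-120))/(-10584*0 + 2907126) = (3898756 + 96000)/(0 + 2907126) = 3994756/2907126 = 3994756*(1/2907126) = 1997378/1453563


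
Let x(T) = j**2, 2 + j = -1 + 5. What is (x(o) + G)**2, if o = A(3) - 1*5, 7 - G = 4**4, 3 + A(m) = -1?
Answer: 60025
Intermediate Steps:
A(m) = -4 (A(m) = -3 - 1 = -4)
j = 2 (j = -2 + (-1 + 5) = -2 + 4 = 2)
G = -249 (G = 7 - 1*4**4 = 7 - 1*256 = 7 - 256 = -249)
o = -9 (o = -4 - 1*5 = -4 - 5 = -9)
x(T) = 4 (x(T) = 2**2 = 4)
(x(o) + G)**2 = (4 - 249)**2 = (-245)**2 = 60025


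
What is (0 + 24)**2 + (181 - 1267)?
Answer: -510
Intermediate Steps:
(0 + 24)**2 + (181 - 1267) = 24**2 - 1086 = 576 - 1086 = -510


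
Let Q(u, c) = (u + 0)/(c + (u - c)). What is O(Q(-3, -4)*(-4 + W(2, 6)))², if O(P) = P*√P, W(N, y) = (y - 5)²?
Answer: -27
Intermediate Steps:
W(N, y) = (-5 + y)²
Q(u, c) = 1 (Q(u, c) = u/u = 1)
O(P) = P^(3/2)
O(Q(-3, -4)*(-4 + W(2, 6)))² = ((1*(-4 + (-5 + 6)²))^(3/2))² = ((1*(-4 + 1²))^(3/2))² = ((1*(-4 + 1))^(3/2))² = ((1*(-3))^(3/2))² = ((-3)^(3/2))² = (-3*I*√3)² = -27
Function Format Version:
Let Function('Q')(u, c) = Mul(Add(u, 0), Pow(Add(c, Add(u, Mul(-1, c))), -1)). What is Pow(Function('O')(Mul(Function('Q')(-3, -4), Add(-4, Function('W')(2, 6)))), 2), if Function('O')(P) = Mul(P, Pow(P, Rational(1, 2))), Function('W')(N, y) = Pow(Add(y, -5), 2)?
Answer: -27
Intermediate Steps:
Function('W')(N, y) = Pow(Add(-5, y), 2)
Function('Q')(u, c) = 1 (Function('Q')(u, c) = Mul(u, Pow(u, -1)) = 1)
Function('O')(P) = Pow(P, Rational(3, 2))
Pow(Function('O')(Mul(Function('Q')(-3, -4), Add(-4, Function('W')(2, 6)))), 2) = Pow(Pow(Mul(1, Add(-4, Pow(Add(-5, 6), 2))), Rational(3, 2)), 2) = Pow(Pow(Mul(1, Add(-4, Pow(1, 2))), Rational(3, 2)), 2) = Pow(Pow(Mul(1, Add(-4, 1)), Rational(3, 2)), 2) = Pow(Pow(Mul(1, -3), Rational(3, 2)), 2) = Pow(Pow(-3, Rational(3, 2)), 2) = Pow(Mul(-3, I, Pow(3, Rational(1, 2))), 2) = -27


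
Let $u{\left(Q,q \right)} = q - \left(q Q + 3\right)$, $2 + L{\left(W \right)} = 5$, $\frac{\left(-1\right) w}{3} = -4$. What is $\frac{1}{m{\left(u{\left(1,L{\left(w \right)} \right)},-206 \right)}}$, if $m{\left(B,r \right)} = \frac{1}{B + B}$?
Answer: $-6$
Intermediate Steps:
$w = 12$ ($w = \left(-3\right) \left(-4\right) = 12$)
$L{\left(W \right)} = 3$ ($L{\left(W \right)} = -2 + 5 = 3$)
$u{\left(Q,q \right)} = -3 + q - Q q$ ($u{\left(Q,q \right)} = q - \left(Q q + 3\right) = q - \left(3 + Q q\right) = -3 + q - Q q$)
$m{\left(B,r \right)} = \frac{1}{2 B}$
$\frac{1}{m{\left(u{\left(1,L{\left(w \right)} \right)},-206 \right)}} = \frac{1}{\frac{1}{2} \frac{1}{-3 + 3 - 1 \cdot 3}} = \frac{1}{\frac{1}{2} \frac{1}{-3 + 3 - 3}} = \frac{1}{\frac{1}{2} \frac{1}{-3}} = \frac{1}{\frac{1}{2} \left(- \frac{1}{3}\right)} = \frac{1}{- \frac{1}{6}} = -6$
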